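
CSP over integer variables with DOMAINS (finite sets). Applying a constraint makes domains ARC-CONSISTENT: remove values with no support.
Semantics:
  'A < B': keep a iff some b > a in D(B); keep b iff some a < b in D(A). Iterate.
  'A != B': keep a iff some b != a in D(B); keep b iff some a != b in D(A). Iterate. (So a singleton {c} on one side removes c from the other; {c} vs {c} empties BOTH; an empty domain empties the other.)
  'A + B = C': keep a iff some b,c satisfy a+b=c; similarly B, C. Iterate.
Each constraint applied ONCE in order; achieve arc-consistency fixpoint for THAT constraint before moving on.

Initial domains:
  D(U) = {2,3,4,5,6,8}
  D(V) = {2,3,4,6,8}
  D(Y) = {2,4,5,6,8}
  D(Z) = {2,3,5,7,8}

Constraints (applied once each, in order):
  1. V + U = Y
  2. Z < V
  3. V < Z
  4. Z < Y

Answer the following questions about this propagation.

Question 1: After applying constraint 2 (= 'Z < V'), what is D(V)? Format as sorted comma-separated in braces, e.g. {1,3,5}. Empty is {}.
Answer: {3,4,6}

Derivation:
Constraint 1 (V + U = Y) on D(V)={2,3,4,6,8} D(U)={2,3,4,5,6,8} D(Y)={2,4,5,6,8}: V {2,3,4,6,8}->{2,3,4,6}; U {2,3,4,5,6,8}->{2,3,4,5,6}; Y {2,4,5,6,8}->{4,5,6,8}
Constraint 2 (Z < V) on D(Z)={2,3,5,7,8} D(V)={2,3,4,6}: Z {2,3,5,7,8}->{2,3,5}; V {2,3,4,6}->{3,4,6}
So after constraint 2: D(V) = {3,4,6}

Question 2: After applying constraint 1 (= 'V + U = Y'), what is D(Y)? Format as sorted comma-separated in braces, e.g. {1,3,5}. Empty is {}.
Constraint 1 (V + U = Y) on D(V)={2,3,4,6,8} D(U)={2,3,4,5,6,8} D(Y)={2,4,5,6,8}: V {2,3,4,6,8}->{2,3,4,6}; U {2,3,4,5,6,8}->{2,3,4,5,6}; Y {2,4,5,6,8}->{4,5,6,8}
So after constraint 1: D(Y) = {4,5,6,8}

Answer: {4,5,6,8}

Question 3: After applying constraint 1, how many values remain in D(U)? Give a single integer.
Answer: 5

Derivation:
Constraint 1 (V + U = Y) on D(V)={2,3,4,6,8} D(U)={2,3,4,5,6,8} D(Y)={2,4,5,6,8}: V {2,3,4,6,8}->{2,3,4,6}; U {2,3,4,5,6,8}->{2,3,4,5,6}; Y {2,4,5,6,8}->{4,5,6,8}
So after constraint 1: D(U)={2,3,4,5,6}, size = 5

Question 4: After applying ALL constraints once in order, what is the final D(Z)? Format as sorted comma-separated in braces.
Constraint 1 (V + U = Y) on D(V)={2,3,4,6,8} D(U)={2,3,4,5,6,8} D(Y)={2,4,5,6,8}: V {2,3,4,6,8}->{2,3,4,6}; U {2,3,4,5,6,8}->{2,3,4,5,6}; Y {2,4,5,6,8}->{4,5,6,8}
Constraint 2 (Z < V) on D(Z)={2,3,5,7,8} D(V)={2,3,4,6}: Z {2,3,5,7,8}->{2,3,5}; V {2,3,4,6}->{3,4,6}
Constraint 3 (V < Z) on D(V)={3,4,6} D(Z)={2,3,5}: V {3,4,6}->{3,4}; Z {2,3,5}->{5}
Constraint 4 (Z < Y) on D(Z)={5} D(Y)={4,5,6,8}: Y {4,5,6,8}->{6,8}
So after all 4 constraints: D(Z) = {5}

Answer: {5}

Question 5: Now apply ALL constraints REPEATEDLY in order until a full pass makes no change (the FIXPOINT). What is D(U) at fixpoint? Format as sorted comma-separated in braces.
pass 0 (initial): D(U)={2,3,4,5,6,8}
pass 1: U {2,3,4,5,6,8}->{2,3,4,5,6}; V {2,3,4,6,8}->{3,4}; Y {2,4,5,6,8}->{6,8}; Z {2,3,5,7,8}->{5}
pass 2: U {2,3,4,5,6}->{2,3,4,5}; V {3,4}->{}; Y {6,8}->{}; Z {5}->{}
pass 3: U {2,3,4,5}->{}
pass 4: no change
Fixpoint after 4 passes: D(U) = {}

Answer: {}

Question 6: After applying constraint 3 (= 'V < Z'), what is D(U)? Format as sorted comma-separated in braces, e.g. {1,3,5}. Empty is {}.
Constraint 1 (V + U = Y) on D(V)={2,3,4,6,8} D(U)={2,3,4,5,6,8} D(Y)={2,4,5,6,8}: V {2,3,4,6,8}->{2,3,4,6}; U {2,3,4,5,6,8}->{2,3,4,5,6}; Y {2,4,5,6,8}->{4,5,6,8}
Constraint 2 (Z < V) on D(Z)={2,3,5,7,8} D(V)={2,3,4,6}: Z {2,3,5,7,8}->{2,3,5}; V {2,3,4,6}->{3,4,6}
Constraint 3 (V < Z) on D(V)={3,4,6} D(Z)={2,3,5}: V {3,4,6}->{3,4}; Z {2,3,5}->{5}
So after constraint 3: D(U) = {2,3,4,5,6}

Answer: {2,3,4,5,6}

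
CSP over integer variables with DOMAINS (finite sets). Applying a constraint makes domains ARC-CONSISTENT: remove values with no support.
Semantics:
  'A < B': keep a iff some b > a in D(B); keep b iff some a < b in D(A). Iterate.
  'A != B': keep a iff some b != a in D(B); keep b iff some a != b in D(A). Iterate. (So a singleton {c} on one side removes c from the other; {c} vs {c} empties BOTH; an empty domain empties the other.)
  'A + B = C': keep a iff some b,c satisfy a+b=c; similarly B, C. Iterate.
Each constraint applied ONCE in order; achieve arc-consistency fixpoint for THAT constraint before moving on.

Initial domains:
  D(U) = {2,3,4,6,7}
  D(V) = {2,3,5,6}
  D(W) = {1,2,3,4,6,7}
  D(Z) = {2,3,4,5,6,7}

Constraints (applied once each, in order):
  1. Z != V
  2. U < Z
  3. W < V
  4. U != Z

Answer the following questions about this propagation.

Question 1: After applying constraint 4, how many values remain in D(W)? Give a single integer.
Answer: 4

Derivation:
Constraint 1 (Z != V) on D(Z)={2,3,4,5,6,7} D(V)={2,3,5,6}: no change
Constraint 2 (U < Z) on D(U)={2,3,4,6,7} D(Z)={2,3,4,5,6,7}: U {2,3,4,6,7}->{2,3,4,6}; Z {2,3,4,5,6,7}->{3,4,5,6,7}
Constraint 3 (W < V) on D(W)={1,2,3,4,6,7} D(V)={2,3,5,6}: W {1,2,3,4,6,7}->{1,2,3,4}
Constraint 4 (U != Z) on D(U)={2,3,4,6} D(Z)={3,4,5,6,7}: no change
So after constraint 4: D(W)={1,2,3,4}, size = 4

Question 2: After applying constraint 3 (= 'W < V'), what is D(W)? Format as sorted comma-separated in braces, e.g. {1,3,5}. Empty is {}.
Answer: {1,2,3,4}

Derivation:
Constraint 1 (Z != V) on D(Z)={2,3,4,5,6,7} D(V)={2,3,5,6}: no change
Constraint 2 (U < Z) on D(U)={2,3,4,6,7} D(Z)={2,3,4,5,6,7}: U {2,3,4,6,7}->{2,3,4,6}; Z {2,3,4,5,6,7}->{3,4,5,6,7}
Constraint 3 (W < V) on D(W)={1,2,3,4,6,7} D(V)={2,3,5,6}: W {1,2,3,4,6,7}->{1,2,3,4}
So after constraint 3: D(W) = {1,2,3,4}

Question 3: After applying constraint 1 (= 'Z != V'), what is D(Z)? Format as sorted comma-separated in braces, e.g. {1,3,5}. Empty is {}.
Answer: {2,3,4,5,6,7}

Derivation:
Constraint 1 (Z != V) on D(Z)={2,3,4,5,6,7} D(V)={2,3,5,6}: no change
So after constraint 1: D(Z) = {2,3,4,5,6,7}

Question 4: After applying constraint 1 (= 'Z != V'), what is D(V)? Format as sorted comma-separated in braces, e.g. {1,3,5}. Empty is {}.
Constraint 1 (Z != V) on D(Z)={2,3,4,5,6,7} D(V)={2,3,5,6}: no change
So after constraint 1: D(V) = {2,3,5,6}

Answer: {2,3,5,6}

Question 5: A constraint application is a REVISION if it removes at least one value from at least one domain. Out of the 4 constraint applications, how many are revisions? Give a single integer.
Answer: 2

Derivation:
Constraint 1 (Z != V) on D(Z)={2,3,4,5,6,7} D(V)={2,3,5,6}: no change => not a revision
Constraint 2 (U < Z) on D(U)={2,3,4,6,7} D(Z)={2,3,4,5,6,7}: U {2,3,4,6,7}->{2,3,4,6}; Z {2,3,4,5,6,7}->{3,4,5,6,7} => REVISION
Constraint 3 (W < V) on D(W)={1,2,3,4,6,7} D(V)={2,3,5,6}: W {1,2,3,4,6,7}->{1,2,3,4} => REVISION
Constraint 4 (U != Z) on D(U)={2,3,4,6} D(Z)={3,4,5,6,7}: no change => not a revision
Total revisions = 2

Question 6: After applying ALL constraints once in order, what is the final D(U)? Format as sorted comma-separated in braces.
Constraint 1 (Z != V) on D(Z)={2,3,4,5,6,7} D(V)={2,3,5,6}: no change
Constraint 2 (U < Z) on D(U)={2,3,4,6,7} D(Z)={2,3,4,5,6,7}: U {2,3,4,6,7}->{2,3,4,6}; Z {2,3,4,5,6,7}->{3,4,5,6,7}
Constraint 3 (W < V) on D(W)={1,2,3,4,6,7} D(V)={2,3,5,6}: W {1,2,3,4,6,7}->{1,2,3,4}
Constraint 4 (U != Z) on D(U)={2,3,4,6} D(Z)={3,4,5,6,7}: no change
So after all 4 constraints: D(U) = {2,3,4,6}

Answer: {2,3,4,6}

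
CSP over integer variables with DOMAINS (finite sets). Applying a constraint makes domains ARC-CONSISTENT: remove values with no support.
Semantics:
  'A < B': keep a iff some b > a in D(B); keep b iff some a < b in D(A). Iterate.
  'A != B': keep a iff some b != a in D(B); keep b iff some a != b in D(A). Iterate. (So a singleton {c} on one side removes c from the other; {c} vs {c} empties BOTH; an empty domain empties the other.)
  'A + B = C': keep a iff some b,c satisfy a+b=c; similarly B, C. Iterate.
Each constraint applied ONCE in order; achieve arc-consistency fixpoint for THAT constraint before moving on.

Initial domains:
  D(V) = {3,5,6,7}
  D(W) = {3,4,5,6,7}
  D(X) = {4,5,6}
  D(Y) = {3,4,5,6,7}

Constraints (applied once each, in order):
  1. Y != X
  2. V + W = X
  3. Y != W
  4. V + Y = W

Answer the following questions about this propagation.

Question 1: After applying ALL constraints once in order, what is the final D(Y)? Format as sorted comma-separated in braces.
Answer: {}

Derivation:
Constraint 1 (Y != X) on D(Y)={3,4,5,6,7} D(X)={4,5,6}: no change
Constraint 2 (V + W = X) on D(V)={3,5,6,7} D(W)={3,4,5,6,7} D(X)={4,5,6}: V {3,5,6,7}->{3}; W {3,4,5,6,7}->{3}; X {4,5,6}->{6}
Constraint 3 (Y != W) on D(Y)={3,4,5,6,7} D(W)={3}: Y {3,4,5,6,7}->{4,5,6,7}
Constraint 4 (V + Y = W) on D(V)={3} D(Y)={4,5,6,7} D(W)={3}: V {3}->{}; Y {4,5,6,7}->{}; W {3}->{}
So after all 4 constraints: D(Y) = {}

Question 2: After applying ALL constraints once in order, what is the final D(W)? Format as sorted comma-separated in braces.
Answer: {}

Derivation:
Constraint 1 (Y != X) on D(Y)={3,4,5,6,7} D(X)={4,5,6}: no change
Constraint 2 (V + W = X) on D(V)={3,5,6,7} D(W)={3,4,5,6,7} D(X)={4,5,6}: V {3,5,6,7}->{3}; W {3,4,5,6,7}->{3}; X {4,5,6}->{6}
Constraint 3 (Y != W) on D(Y)={3,4,5,6,7} D(W)={3}: Y {3,4,5,6,7}->{4,5,6,7}
Constraint 4 (V + Y = W) on D(V)={3} D(Y)={4,5,6,7} D(W)={3}: V {3}->{}; Y {4,5,6,7}->{}; W {3}->{}
So after all 4 constraints: D(W) = {}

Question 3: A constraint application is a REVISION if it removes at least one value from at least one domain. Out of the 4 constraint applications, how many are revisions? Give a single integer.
Answer: 3

Derivation:
Constraint 1 (Y != X) on D(Y)={3,4,5,6,7} D(X)={4,5,6}: no change => not a revision
Constraint 2 (V + W = X) on D(V)={3,5,6,7} D(W)={3,4,5,6,7} D(X)={4,5,6}: V {3,5,6,7}->{3}; W {3,4,5,6,7}->{3}; X {4,5,6}->{6} => REVISION
Constraint 3 (Y != W) on D(Y)={3,4,5,6,7} D(W)={3}: Y {3,4,5,6,7}->{4,5,6,7} => REVISION
Constraint 4 (V + Y = W) on D(V)={3} D(Y)={4,5,6,7} D(W)={3}: V {3}->{}; Y {4,5,6,7}->{}; W {3}->{} => REVISION
Total revisions = 3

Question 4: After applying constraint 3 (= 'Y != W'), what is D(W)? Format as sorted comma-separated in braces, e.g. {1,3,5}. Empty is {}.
Answer: {3}

Derivation:
Constraint 1 (Y != X) on D(Y)={3,4,5,6,7} D(X)={4,5,6}: no change
Constraint 2 (V + W = X) on D(V)={3,5,6,7} D(W)={3,4,5,6,7} D(X)={4,5,6}: V {3,5,6,7}->{3}; W {3,4,5,6,7}->{3}; X {4,5,6}->{6}
Constraint 3 (Y != W) on D(Y)={3,4,5,6,7} D(W)={3}: Y {3,4,5,6,7}->{4,5,6,7}
So after constraint 3: D(W) = {3}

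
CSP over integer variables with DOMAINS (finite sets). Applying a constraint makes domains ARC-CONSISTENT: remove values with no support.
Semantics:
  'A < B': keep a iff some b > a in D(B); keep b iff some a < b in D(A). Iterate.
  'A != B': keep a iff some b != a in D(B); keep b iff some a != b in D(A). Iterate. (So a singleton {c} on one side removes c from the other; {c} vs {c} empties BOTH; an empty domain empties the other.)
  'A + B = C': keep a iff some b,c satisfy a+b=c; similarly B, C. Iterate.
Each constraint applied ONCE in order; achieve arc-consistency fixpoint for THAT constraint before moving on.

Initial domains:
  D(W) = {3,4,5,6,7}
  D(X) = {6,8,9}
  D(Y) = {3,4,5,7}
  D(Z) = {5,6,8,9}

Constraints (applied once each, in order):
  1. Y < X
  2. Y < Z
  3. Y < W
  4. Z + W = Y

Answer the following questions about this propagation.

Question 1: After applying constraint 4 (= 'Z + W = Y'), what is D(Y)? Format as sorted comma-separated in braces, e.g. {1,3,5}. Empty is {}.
Constraint 1 (Y < X) on D(Y)={3,4,5,7} D(X)={6,8,9}: no change
Constraint 2 (Y < Z) on D(Y)={3,4,5,7} D(Z)={5,6,8,9}: no change
Constraint 3 (Y < W) on D(Y)={3,4,5,7} D(W)={3,4,5,6,7}: Y {3,4,5,7}->{3,4,5}; W {3,4,5,6,7}->{4,5,6,7}
Constraint 4 (Z + W = Y) on D(Z)={5,6,8,9} D(W)={4,5,6,7} D(Y)={3,4,5}: Z {5,6,8,9}->{}; W {4,5,6,7}->{}; Y {3,4,5}->{}
So after constraint 4: D(Y) = {}

Answer: {}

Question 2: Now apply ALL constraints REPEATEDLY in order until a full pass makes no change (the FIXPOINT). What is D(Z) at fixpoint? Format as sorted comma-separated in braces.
pass 0 (initial): D(Z)={5,6,8,9}
pass 1: W {3,4,5,6,7}->{}; Y {3,4,5,7}->{}; Z {5,6,8,9}->{}
pass 2: X {6,8,9}->{}
pass 3: no change
Fixpoint after 3 passes: D(Z) = {}

Answer: {}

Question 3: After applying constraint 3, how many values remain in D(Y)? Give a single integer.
Answer: 3

Derivation:
Constraint 1 (Y < X) on D(Y)={3,4,5,7} D(X)={6,8,9}: no change
Constraint 2 (Y < Z) on D(Y)={3,4,5,7} D(Z)={5,6,8,9}: no change
Constraint 3 (Y < W) on D(Y)={3,4,5,7} D(W)={3,4,5,6,7}: Y {3,4,5,7}->{3,4,5}; W {3,4,5,6,7}->{4,5,6,7}
So after constraint 3: D(Y)={3,4,5}, size = 3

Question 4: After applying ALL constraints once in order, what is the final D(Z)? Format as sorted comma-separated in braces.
Answer: {}

Derivation:
Constraint 1 (Y < X) on D(Y)={3,4,5,7} D(X)={6,8,9}: no change
Constraint 2 (Y < Z) on D(Y)={3,4,5,7} D(Z)={5,6,8,9}: no change
Constraint 3 (Y < W) on D(Y)={3,4,5,7} D(W)={3,4,5,6,7}: Y {3,4,5,7}->{3,4,5}; W {3,4,5,6,7}->{4,5,6,7}
Constraint 4 (Z + W = Y) on D(Z)={5,6,8,9} D(W)={4,5,6,7} D(Y)={3,4,5}: Z {5,6,8,9}->{}; W {4,5,6,7}->{}; Y {3,4,5}->{}
So after all 4 constraints: D(Z) = {}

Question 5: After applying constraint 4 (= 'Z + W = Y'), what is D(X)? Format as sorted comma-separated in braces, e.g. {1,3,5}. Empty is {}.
Answer: {6,8,9}

Derivation:
Constraint 1 (Y < X) on D(Y)={3,4,5,7} D(X)={6,8,9}: no change
Constraint 2 (Y < Z) on D(Y)={3,4,5,7} D(Z)={5,6,8,9}: no change
Constraint 3 (Y < W) on D(Y)={3,4,5,7} D(W)={3,4,5,6,7}: Y {3,4,5,7}->{3,4,5}; W {3,4,5,6,7}->{4,5,6,7}
Constraint 4 (Z + W = Y) on D(Z)={5,6,8,9} D(W)={4,5,6,7} D(Y)={3,4,5}: Z {5,6,8,9}->{}; W {4,5,6,7}->{}; Y {3,4,5}->{}
So after constraint 4: D(X) = {6,8,9}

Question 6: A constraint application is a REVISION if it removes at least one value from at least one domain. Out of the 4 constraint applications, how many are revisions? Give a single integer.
Answer: 2

Derivation:
Constraint 1 (Y < X) on D(Y)={3,4,5,7} D(X)={6,8,9}: no change => not a revision
Constraint 2 (Y < Z) on D(Y)={3,4,5,7} D(Z)={5,6,8,9}: no change => not a revision
Constraint 3 (Y < W) on D(Y)={3,4,5,7} D(W)={3,4,5,6,7}: Y {3,4,5,7}->{3,4,5}; W {3,4,5,6,7}->{4,5,6,7} => REVISION
Constraint 4 (Z + W = Y) on D(Z)={5,6,8,9} D(W)={4,5,6,7} D(Y)={3,4,5}: Z {5,6,8,9}->{}; W {4,5,6,7}->{}; Y {3,4,5}->{} => REVISION
Total revisions = 2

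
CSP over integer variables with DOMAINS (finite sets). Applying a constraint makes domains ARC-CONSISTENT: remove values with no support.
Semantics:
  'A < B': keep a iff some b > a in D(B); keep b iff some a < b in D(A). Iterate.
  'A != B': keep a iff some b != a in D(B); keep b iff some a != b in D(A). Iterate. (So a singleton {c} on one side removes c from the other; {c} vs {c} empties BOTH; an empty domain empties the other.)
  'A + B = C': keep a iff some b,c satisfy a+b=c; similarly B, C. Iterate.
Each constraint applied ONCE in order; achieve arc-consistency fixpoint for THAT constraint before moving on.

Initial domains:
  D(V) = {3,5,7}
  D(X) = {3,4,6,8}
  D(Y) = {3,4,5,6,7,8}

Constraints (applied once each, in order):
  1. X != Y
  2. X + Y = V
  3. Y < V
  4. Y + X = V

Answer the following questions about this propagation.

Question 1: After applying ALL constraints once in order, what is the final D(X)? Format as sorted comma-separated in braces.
Constraint 1 (X != Y) on D(X)={3,4,6,8} D(Y)={3,4,5,6,7,8}: no change
Constraint 2 (X + Y = V) on D(X)={3,4,6,8} D(Y)={3,4,5,6,7,8} D(V)={3,5,7}: X {3,4,6,8}->{3,4}; Y {3,4,5,6,7,8}->{3,4}; V {3,5,7}->{7}
Constraint 3 (Y < V) on D(Y)={3,4} D(V)={7}: no change
Constraint 4 (Y + X = V) on D(Y)={3,4} D(X)={3,4} D(V)={7}: no change
So after all 4 constraints: D(X) = {3,4}

Answer: {3,4}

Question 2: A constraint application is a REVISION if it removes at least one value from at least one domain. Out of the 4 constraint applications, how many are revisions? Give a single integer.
Constraint 1 (X != Y) on D(X)={3,4,6,8} D(Y)={3,4,5,6,7,8}: no change => not a revision
Constraint 2 (X + Y = V) on D(X)={3,4,6,8} D(Y)={3,4,5,6,7,8} D(V)={3,5,7}: X {3,4,6,8}->{3,4}; Y {3,4,5,6,7,8}->{3,4}; V {3,5,7}->{7} => REVISION
Constraint 3 (Y < V) on D(Y)={3,4} D(V)={7}: no change => not a revision
Constraint 4 (Y + X = V) on D(Y)={3,4} D(X)={3,4} D(V)={7}: no change => not a revision
Total revisions = 1

Answer: 1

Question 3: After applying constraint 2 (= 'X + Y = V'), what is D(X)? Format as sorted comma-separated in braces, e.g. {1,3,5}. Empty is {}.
Constraint 1 (X != Y) on D(X)={3,4,6,8} D(Y)={3,4,5,6,7,8}: no change
Constraint 2 (X + Y = V) on D(X)={3,4,6,8} D(Y)={3,4,5,6,7,8} D(V)={3,5,7}: X {3,4,6,8}->{3,4}; Y {3,4,5,6,7,8}->{3,4}; V {3,5,7}->{7}
So after constraint 2: D(X) = {3,4}

Answer: {3,4}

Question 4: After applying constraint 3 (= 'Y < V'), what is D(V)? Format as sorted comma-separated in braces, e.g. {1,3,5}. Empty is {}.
Answer: {7}

Derivation:
Constraint 1 (X != Y) on D(X)={3,4,6,8} D(Y)={3,4,5,6,7,8}: no change
Constraint 2 (X + Y = V) on D(X)={3,4,6,8} D(Y)={3,4,5,6,7,8} D(V)={3,5,7}: X {3,4,6,8}->{3,4}; Y {3,4,5,6,7,8}->{3,4}; V {3,5,7}->{7}
Constraint 3 (Y < V) on D(Y)={3,4} D(V)={7}: no change
So after constraint 3: D(V) = {7}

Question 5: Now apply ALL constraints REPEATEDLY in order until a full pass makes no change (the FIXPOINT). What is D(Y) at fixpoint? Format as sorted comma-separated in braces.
Answer: {3,4}

Derivation:
pass 0 (initial): D(Y)={3,4,5,6,7,8}
pass 1: V {3,5,7}->{7}; X {3,4,6,8}->{3,4}; Y {3,4,5,6,7,8}->{3,4}
pass 2: no change
Fixpoint after 2 passes: D(Y) = {3,4}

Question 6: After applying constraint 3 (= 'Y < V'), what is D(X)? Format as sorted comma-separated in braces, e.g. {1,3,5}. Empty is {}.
Constraint 1 (X != Y) on D(X)={3,4,6,8} D(Y)={3,4,5,6,7,8}: no change
Constraint 2 (X + Y = V) on D(X)={3,4,6,8} D(Y)={3,4,5,6,7,8} D(V)={3,5,7}: X {3,4,6,8}->{3,4}; Y {3,4,5,6,7,8}->{3,4}; V {3,5,7}->{7}
Constraint 3 (Y < V) on D(Y)={3,4} D(V)={7}: no change
So after constraint 3: D(X) = {3,4}

Answer: {3,4}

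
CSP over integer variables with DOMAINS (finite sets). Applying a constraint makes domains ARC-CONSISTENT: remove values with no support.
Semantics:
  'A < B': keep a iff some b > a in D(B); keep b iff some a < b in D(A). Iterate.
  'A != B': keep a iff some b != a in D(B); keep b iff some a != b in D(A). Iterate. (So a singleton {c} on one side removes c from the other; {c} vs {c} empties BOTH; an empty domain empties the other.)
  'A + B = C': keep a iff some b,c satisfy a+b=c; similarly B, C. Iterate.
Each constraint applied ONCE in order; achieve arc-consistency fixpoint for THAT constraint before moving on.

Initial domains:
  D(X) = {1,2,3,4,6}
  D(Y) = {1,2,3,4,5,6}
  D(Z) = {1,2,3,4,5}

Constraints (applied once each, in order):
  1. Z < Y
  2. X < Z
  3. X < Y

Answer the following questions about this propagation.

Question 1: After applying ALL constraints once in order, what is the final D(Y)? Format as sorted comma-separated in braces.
Answer: {2,3,4,5,6}

Derivation:
Constraint 1 (Z < Y) on D(Z)={1,2,3,4,5} D(Y)={1,2,3,4,5,6}: Y {1,2,3,4,5,6}->{2,3,4,5,6}
Constraint 2 (X < Z) on D(X)={1,2,3,4,6} D(Z)={1,2,3,4,5}: X {1,2,3,4,6}->{1,2,3,4}; Z {1,2,3,4,5}->{2,3,4,5}
Constraint 3 (X < Y) on D(X)={1,2,3,4} D(Y)={2,3,4,5,6}: no change
So after all 3 constraints: D(Y) = {2,3,4,5,6}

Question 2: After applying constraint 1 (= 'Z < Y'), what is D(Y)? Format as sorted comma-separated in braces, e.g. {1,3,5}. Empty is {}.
Constraint 1 (Z < Y) on D(Z)={1,2,3,4,5} D(Y)={1,2,3,4,5,6}: Y {1,2,3,4,5,6}->{2,3,4,5,6}
So after constraint 1: D(Y) = {2,3,4,5,6}

Answer: {2,3,4,5,6}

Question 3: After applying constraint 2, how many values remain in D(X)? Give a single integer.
Constraint 1 (Z < Y) on D(Z)={1,2,3,4,5} D(Y)={1,2,3,4,5,6}: Y {1,2,3,4,5,6}->{2,3,4,5,6}
Constraint 2 (X < Z) on D(X)={1,2,3,4,6} D(Z)={1,2,3,4,5}: X {1,2,3,4,6}->{1,2,3,4}; Z {1,2,3,4,5}->{2,3,4,5}
So after constraint 2: D(X)={1,2,3,4}, size = 4

Answer: 4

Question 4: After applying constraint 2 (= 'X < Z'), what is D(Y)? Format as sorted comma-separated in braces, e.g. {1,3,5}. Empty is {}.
Constraint 1 (Z < Y) on D(Z)={1,2,3,4,5} D(Y)={1,2,3,4,5,6}: Y {1,2,3,4,5,6}->{2,3,4,5,6}
Constraint 2 (X < Z) on D(X)={1,2,3,4,6} D(Z)={1,2,3,4,5}: X {1,2,3,4,6}->{1,2,3,4}; Z {1,2,3,4,5}->{2,3,4,5}
So after constraint 2: D(Y) = {2,3,4,5,6}

Answer: {2,3,4,5,6}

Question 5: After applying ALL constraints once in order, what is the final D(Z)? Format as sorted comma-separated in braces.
Answer: {2,3,4,5}

Derivation:
Constraint 1 (Z < Y) on D(Z)={1,2,3,4,5} D(Y)={1,2,3,4,5,6}: Y {1,2,3,4,5,6}->{2,3,4,5,6}
Constraint 2 (X < Z) on D(X)={1,2,3,4,6} D(Z)={1,2,3,4,5}: X {1,2,3,4,6}->{1,2,3,4}; Z {1,2,3,4,5}->{2,3,4,5}
Constraint 3 (X < Y) on D(X)={1,2,3,4} D(Y)={2,3,4,5,6}: no change
So after all 3 constraints: D(Z) = {2,3,4,5}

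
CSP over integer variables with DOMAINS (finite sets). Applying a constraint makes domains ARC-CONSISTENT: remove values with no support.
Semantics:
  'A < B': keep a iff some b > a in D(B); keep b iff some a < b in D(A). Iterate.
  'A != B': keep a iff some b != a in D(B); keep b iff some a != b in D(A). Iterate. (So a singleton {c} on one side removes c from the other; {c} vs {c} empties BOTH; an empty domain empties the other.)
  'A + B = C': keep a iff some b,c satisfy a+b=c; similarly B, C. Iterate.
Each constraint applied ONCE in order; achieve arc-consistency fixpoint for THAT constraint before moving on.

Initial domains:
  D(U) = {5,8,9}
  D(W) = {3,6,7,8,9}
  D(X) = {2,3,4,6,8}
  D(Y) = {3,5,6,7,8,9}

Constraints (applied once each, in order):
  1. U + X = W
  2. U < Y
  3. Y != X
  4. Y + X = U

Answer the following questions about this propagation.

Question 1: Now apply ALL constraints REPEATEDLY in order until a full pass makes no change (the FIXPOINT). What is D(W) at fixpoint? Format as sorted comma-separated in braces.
Answer: {}

Derivation:
pass 0 (initial): D(W)={3,6,7,8,9}
pass 1: U {5,8,9}->{}; W {3,6,7,8,9}->{7,8,9}; X {2,3,4,6,8}->{}; Y {3,5,6,7,8,9}->{}
pass 2: W {7,8,9}->{}
pass 3: no change
Fixpoint after 3 passes: D(W) = {}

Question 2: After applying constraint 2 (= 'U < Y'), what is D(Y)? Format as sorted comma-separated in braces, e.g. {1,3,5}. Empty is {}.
Answer: {6,7,8,9}

Derivation:
Constraint 1 (U + X = W) on D(U)={5,8,9} D(X)={2,3,4,6,8} D(W)={3,6,7,8,9}: U {5,8,9}->{5}; X {2,3,4,6,8}->{2,3,4}; W {3,6,7,8,9}->{7,8,9}
Constraint 2 (U < Y) on D(U)={5} D(Y)={3,5,6,7,8,9}: Y {3,5,6,7,8,9}->{6,7,8,9}
So after constraint 2: D(Y) = {6,7,8,9}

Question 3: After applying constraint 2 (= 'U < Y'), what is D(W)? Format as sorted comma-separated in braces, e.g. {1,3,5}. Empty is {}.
Constraint 1 (U + X = W) on D(U)={5,8,9} D(X)={2,3,4,6,8} D(W)={3,6,7,8,9}: U {5,8,9}->{5}; X {2,3,4,6,8}->{2,3,4}; W {3,6,7,8,9}->{7,8,9}
Constraint 2 (U < Y) on D(U)={5} D(Y)={3,5,6,7,8,9}: Y {3,5,6,7,8,9}->{6,7,8,9}
So after constraint 2: D(W) = {7,8,9}

Answer: {7,8,9}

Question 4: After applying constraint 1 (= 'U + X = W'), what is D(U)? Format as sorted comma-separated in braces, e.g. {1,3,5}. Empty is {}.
Constraint 1 (U + X = W) on D(U)={5,8,9} D(X)={2,3,4,6,8} D(W)={3,6,7,8,9}: U {5,8,9}->{5}; X {2,3,4,6,8}->{2,3,4}; W {3,6,7,8,9}->{7,8,9}
So after constraint 1: D(U) = {5}

Answer: {5}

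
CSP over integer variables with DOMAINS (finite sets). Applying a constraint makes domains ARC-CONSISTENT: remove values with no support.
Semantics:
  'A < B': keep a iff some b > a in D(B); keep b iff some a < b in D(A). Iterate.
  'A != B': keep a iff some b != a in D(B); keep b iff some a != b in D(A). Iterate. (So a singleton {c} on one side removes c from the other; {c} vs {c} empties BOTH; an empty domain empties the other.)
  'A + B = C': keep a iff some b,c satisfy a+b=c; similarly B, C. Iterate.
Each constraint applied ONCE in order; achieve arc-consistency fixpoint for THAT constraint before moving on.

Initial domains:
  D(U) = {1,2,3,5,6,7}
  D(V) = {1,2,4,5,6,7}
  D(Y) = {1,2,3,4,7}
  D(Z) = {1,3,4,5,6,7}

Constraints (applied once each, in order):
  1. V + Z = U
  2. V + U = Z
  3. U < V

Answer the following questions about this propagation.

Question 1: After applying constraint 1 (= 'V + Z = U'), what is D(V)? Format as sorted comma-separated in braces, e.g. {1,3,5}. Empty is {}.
Constraint 1 (V + Z = U) on D(V)={1,2,4,5,6,7} D(Z)={1,3,4,5,6,7} D(U)={1,2,3,5,6,7}: V {1,2,4,5,6,7}->{1,2,4,5,6}; Z {1,3,4,5,6,7}->{1,3,4,5,6}; U {1,2,3,5,6,7}->{2,3,5,6,7}
So after constraint 1: D(V) = {1,2,4,5,6}

Answer: {1,2,4,5,6}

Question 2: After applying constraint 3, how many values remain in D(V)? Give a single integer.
Constraint 1 (V + Z = U) on D(V)={1,2,4,5,6,7} D(Z)={1,3,4,5,6,7} D(U)={1,2,3,5,6,7}: V {1,2,4,5,6,7}->{1,2,4,5,6}; Z {1,3,4,5,6,7}->{1,3,4,5,6}; U {1,2,3,5,6,7}->{2,3,5,6,7}
Constraint 2 (V + U = Z) on D(V)={1,2,4,5,6} D(U)={2,3,5,6,7} D(Z)={1,3,4,5,6}: V {1,2,4,5,6}->{1,2,4}; U {2,3,5,6,7}->{2,3,5}; Z {1,3,4,5,6}->{3,4,5,6}
Constraint 3 (U < V) on D(U)={2,3,5} D(V)={1,2,4}: U {2,3,5}->{2,3}; V {1,2,4}->{4}
So after constraint 3: D(V)={4}, size = 1

Answer: 1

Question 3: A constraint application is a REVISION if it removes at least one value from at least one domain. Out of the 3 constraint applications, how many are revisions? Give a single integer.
Answer: 3

Derivation:
Constraint 1 (V + Z = U) on D(V)={1,2,4,5,6,7} D(Z)={1,3,4,5,6,7} D(U)={1,2,3,5,6,7}: V {1,2,4,5,6,7}->{1,2,4,5,6}; Z {1,3,4,5,6,7}->{1,3,4,5,6}; U {1,2,3,5,6,7}->{2,3,5,6,7} => REVISION
Constraint 2 (V + U = Z) on D(V)={1,2,4,5,6} D(U)={2,3,5,6,7} D(Z)={1,3,4,5,6}: V {1,2,4,5,6}->{1,2,4}; U {2,3,5,6,7}->{2,3,5}; Z {1,3,4,5,6}->{3,4,5,6} => REVISION
Constraint 3 (U < V) on D(U)={2,3,5} D(V)={1,2,4}: U {2,3,5}->{2,3}; V {1,2,4}->{4} => REVISION
Total revisions = 3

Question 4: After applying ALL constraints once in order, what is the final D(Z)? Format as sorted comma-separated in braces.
Constraint 1 (V + Z = U) on D(V)={1,2,4,5,6,7} D(Z)={1,3,4,5,6,7} D(U)={1,2,3,5,6,7}: V {1,2,4,5,6,7}->{1,2,4,5,6}; Z {1,3,4,5,6,7}->{1,3,4,5,6}; U {1,2,3,5,6,7}->{2,3,5,6,7}
Constraint 2 (V + U = Z) on D(V)={1,2,4,5,6} D(U)={2,3,5,6,7} D(Z)={1,3,4,5,6}: V {1,2,4,5,6}->{1,2,4}; U {2,3,5,6,7}->{2,3,5}; Z {1,3,4,5,6}->{3,4,5,6}
Constraint 3 (U < V) on D(U)={2,3,5} D(V)={1,2,4}: U {2,3,5}->{2,3}; V {1,2,4}->{4}
So after all 3 constraints: D(Z) = {3,4,5,6}

Answer: {3,4,5,6}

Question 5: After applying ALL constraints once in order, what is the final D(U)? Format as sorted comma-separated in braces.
Constraint 1 (V + Z = U) on D(V)={1,2,4,5,6,7} D(Z)={1,3,4,5,6,7} D(U)={1,2,3,5,6,7}: V {1,2,4,5,6,7}->{1,2,4,5,6}; Z {1,3,4,5,6,7}->{1,3,4,5,6}; U {1,2,3,5,6,7}->{2,3,5,6,7}
Constraint 2 (V + U = Z) on D(V)={1,2,4,5,6} D(U)={2,3,5,6,7} D(Z)={1,3,4,5,6}: V {1,2,4,5,6}->{1,2,4}; U {2,3,5,6,7}->{2,3,5}; Z {1,3,4,5,6}->{3,4,5,6}
Constraint 3 (U < V) on D(U)={2,3,5} D(V)={1,2,4}: U {2,3,5}->{2,3}; V {1,2,4}->{4}
So after all 3 constraints: D(U) = {2,3}

Answer: {2,3}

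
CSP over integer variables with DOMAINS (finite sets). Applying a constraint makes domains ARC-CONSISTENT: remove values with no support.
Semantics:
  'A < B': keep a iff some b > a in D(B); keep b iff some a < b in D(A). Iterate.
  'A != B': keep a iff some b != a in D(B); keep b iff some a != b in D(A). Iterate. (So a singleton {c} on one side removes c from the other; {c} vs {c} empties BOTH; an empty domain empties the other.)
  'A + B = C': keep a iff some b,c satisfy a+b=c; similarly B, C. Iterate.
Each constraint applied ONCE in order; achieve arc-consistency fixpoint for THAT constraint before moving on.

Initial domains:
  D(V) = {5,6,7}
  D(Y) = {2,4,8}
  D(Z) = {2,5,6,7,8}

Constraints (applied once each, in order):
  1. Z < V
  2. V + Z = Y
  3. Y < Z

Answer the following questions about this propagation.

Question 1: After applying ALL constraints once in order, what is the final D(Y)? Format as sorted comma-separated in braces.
Answer: {}

Derivation:
Constraint 1 (Z < V) on D(Z)={2,5,6,7,8} D(V)={5,6,7}: Z {2,5,6,7,8}->{2,5,6}
Constraint 2 (V + Z = Y) on D(V)={5,6,7} D(Z)={2,5,6} D(Y)={2,4,8}: V {5,6,7}->{6}; Z {2,5,6}->{2}; Y {2,4,8}->{8}
Constraint 3 (Y < Z) on D(Y)={8} D(Z)={2}: Y {8}->{}; Z {2}->{}
So after all 3 constraints: D(Y) = {}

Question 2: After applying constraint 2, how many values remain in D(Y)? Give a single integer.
Answer: 1

Derivation:
Constraint 1 (Z < V) on D(Z)={2,5,6,7,8} D(V)={5,6,7}: Z {2,5,6,7,8}->{2,5,6}
Constraint 2 (V + Z = Y) on D(V)={5,6,7} D(Z)={2,5,6} D(Y)={2,4,8}: V {5,6,7}->{6}; Z {2,5,6}->{2}; Y {2,4,8}->{8}
So after constraint 2: D(Y)={8}, size = 1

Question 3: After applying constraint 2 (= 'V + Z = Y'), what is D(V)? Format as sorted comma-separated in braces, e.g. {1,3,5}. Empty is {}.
Constraint 1 (Z < V) on D(Z)={2,5,6,7,8} D(V)={5,6,7}: Z {2,5,6,7,8}->{2,5,6}
Constraint 2 (V + Z = Y) on D(V)={5,6,7} D(Z)={2,5,6} D(Y)={2,4,8}: V {5,6,7}->{6}; Z {2,5,6}->{2}; Y {2,4,8}->{8}
So after constraint 2: D(V) = {6}

Answer: {6}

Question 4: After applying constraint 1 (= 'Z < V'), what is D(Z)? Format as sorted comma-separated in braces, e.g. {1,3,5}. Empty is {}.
Constraint 1 (Z < V) on D(Z)={2,5,6,7,8} D(V)={5,6,7}: Z {2,5,6,7,8}->{2,5,6}
So after constraint 1: D(Z) = {2,5,6}

Answer: {2,5,6}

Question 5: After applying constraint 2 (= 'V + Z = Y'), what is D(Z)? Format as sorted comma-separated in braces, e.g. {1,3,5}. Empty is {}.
Answer: {2}

Derivation:
Constraint 1 (Z < V) on D(Z)={2,5,6,7,8} D(V)={5,6,7}: Z {2,5,6,7,8}->{2,5,6}
Constraint 2 (V + Z = Y) on D(V)={5,6,7} D(Z)={2,5,6} D(Y)={2,4,8}: V {5,6,7}->{6}; Z {2,5,6}->{2}; Y {2,4,8}->{8}
So after constraint 2: D(Z) = {2}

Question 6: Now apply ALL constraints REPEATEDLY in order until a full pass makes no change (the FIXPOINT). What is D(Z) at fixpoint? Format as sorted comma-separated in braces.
Answer: {}

Derivation:
pass 0 (initial): D(Z)={2,5,6,7,8}
pass 1: V {5,6,7}->{6}; Y {2,4,8}->{}; Z {2,5,6,7,8}->{}
pass 2: V {6}->{}
pass 3: no change
Fixpoint after 3 passes: D(Z) = {}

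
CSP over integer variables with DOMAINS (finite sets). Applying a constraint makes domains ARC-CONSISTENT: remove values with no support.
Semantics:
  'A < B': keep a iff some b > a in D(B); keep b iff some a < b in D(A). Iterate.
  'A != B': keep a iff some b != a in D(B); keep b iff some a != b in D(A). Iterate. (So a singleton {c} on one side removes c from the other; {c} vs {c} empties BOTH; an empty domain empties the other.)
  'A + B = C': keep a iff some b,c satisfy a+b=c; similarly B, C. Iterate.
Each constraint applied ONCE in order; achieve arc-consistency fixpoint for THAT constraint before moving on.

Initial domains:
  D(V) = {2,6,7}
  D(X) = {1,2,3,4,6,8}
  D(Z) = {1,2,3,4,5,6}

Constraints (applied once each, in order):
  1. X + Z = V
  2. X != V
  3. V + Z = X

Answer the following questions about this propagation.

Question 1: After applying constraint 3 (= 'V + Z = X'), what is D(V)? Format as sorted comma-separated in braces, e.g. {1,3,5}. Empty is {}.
Answer: {2}

Derivation:
Constraint 1 (X + Z = V) on D(X)={1,2,3,4,6,8} D(Z)={1,2,3,4,5,6} D(V)={2,6,7}: X {1,2,3,4,6,8}->{1,2,3,4,6}
Constraint 2 (X != V) on D(X)={1,2,3,4,6} D(V)={2,6,7}: no change
Constraint 3 (V + Z = X) on D(V)={2,6,7} D(Z)={1,2,3,4,5,6} D(X)={1,2,3,4,6}: V {2,6,7}->{2}; Z {1,2,3,4,5,6}->{1,2,4}; X {1,2,3,4,6}->{3,4,6}
So after constraint 3: D(V) = {2}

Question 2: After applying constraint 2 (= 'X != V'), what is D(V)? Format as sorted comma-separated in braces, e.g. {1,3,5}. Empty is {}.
Answer: {2,6,7}

Derivation:
Constraint 1 (X + Z = V) on D(X)={1,2,3,4,6,8} D(Z)={1,2,3,4,5,6} D(V)={2,6,7}: X {1,2,3,4,6,8}->{1,2,3,4,6}
Constraint 2 (X != V) on D(X)={1,2,3,4,6} D(V)={2,6,7}: no change
So after constraint 2: D(V) = {2,6,7}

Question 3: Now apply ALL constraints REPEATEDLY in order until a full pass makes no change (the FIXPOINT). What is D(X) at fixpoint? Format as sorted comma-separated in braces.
Answer: {}

Derivation:
pass 0 (initial): D(X)={1,2,3,4,6,8}
pass 1: V {2,6,7}->{2}; X {1,2,3,4,6,8}->{3,4,6}; Z {1,2,3,4,5,6}->{1,2,4}
pass 2: V {2}->{}; X {3,4,6}->{}; Z {1,2,4}->{}
pass 3: no change
Fixpoint after 3 passes: D(X) = {}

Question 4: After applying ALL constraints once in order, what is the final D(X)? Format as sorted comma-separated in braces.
Constraint 1 (X + Z = V) on D(X)={1,2,3,4,6,8} D(Z)={1,2,3,4,5,6} D(V)={2,6,7}: X {1,2,3,4,6,8}->{1,2,3,4,6}
Constraint 2 (X != V) on D(X)={1,2,3,4,6} D(V)={2,6,7}: no change
Constraint 3 (V + Z = X) on D(V)={2,6,7} D(Z)={1,2,3,4,5,6} D(X)={1,2,3,4,6}: V {2,6,7}->{2}; Z {1,2,3,4,5,6}->{1,2,4}; X {1,2,3,4,6}->{3,4,6}
So after all 3 constraints: D(X) = {3,4,6}

Answer: {3,4,6}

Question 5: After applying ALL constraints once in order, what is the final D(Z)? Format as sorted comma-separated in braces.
Answer: {1,2,4}

Derivation:
Constraint 1 (X + Z = V) on D(X)={1,2,3,4,6,8} D(Z)={1,2,3,4,5,6} D(V)={2,6,7}: X {1,2,3,4,6,8}->{1,2,3,4,6}
Constraint 2 (X != V) on D(X)={1,2,3,4,6} D(V)={2,6,7}: no change
Constraint 3 (V + Z = X) on D(V)={2,6,7} D(Z)={1,2,3,4,5,6} D(X)={1,2,3,4,6}: V {2,6,7}->{2}; Z {1,2,3,4,5,6}->{1,2,4}; X {1,2,3,4,6}->{3,4,6}
So after all 3 constraints: D(Z) = {1,2,4}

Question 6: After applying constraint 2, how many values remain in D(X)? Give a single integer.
Constraint 1 (X + Z = V) on D(X)={1,2,3,4,6,8} D(Z)={1,2,3,4,5,6} D(V)={2,6,7}: X {1,2,3,4,6,8}->{1,2,3,4,6}
Constraint 2 (X != V) on D(X)={1,2,3,4,6} D(V)={2,6,7}: no change
So after constraint 2: D(X)={1,2,3,4,6}, size = 5

Answer: 5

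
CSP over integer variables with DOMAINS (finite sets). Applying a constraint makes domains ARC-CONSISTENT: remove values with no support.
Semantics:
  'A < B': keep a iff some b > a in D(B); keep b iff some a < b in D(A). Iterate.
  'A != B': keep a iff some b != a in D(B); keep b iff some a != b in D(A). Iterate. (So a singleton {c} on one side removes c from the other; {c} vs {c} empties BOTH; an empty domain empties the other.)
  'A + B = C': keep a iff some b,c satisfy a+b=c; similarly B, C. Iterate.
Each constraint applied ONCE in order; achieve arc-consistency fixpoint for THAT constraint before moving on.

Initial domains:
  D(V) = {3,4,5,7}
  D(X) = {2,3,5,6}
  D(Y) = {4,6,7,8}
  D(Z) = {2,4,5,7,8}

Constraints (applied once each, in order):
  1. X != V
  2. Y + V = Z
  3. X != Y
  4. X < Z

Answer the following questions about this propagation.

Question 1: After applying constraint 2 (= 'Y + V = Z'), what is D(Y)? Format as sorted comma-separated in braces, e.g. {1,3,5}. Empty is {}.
Constraint 1 (X != V) on D(X)={2,3,5,6} D(V)={3,4,5,7}: no change
Constraint 2 (Y + V = Z) on D(Y)={4,6,7,8} D(V)={3,4,5,7} D(Z)={2,4,5,7,8}: Y {4,6,7,8}->{4}; V {3,4,5,7}->{3,4}; Z {2,4,5,7,8}->{7,8}
So after constraint 2: D(Y) = {4}

Answer: {4}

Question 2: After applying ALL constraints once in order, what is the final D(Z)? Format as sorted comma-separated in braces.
Constraint 1 (X != V) on D(X)={2,3,5,6} D(V)={3,4,5,7}: no change
Constraint 2 (Y + V = Z) on D(Y)={4,6,7,8} D(V)={3,4,5,7} D(Z)={2,4,5,7,8}: Y {4,6,7,8}->{4}; V {3,4,5,7}->{3,4}; Z {2,4,5,7,8}->{7,8}
Constraint 3 (X != Y) on D(X)={2,3,5,6} D(Y)={4}: no change
Constraint 4 (X < Z) on D(X)={2,3,5,6} D(Z)={7,8}: no change
So after all 4 constraints: D(Z) = {7,8}

Answer: {7,8}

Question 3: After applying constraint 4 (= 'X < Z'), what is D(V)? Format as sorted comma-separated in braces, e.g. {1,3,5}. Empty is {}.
Constraint 1 (X != V) on D(X)={2,3,5,6} D(V)={3,4,5,7}: no change
Constraint 2 (Y + V = Z) on D(Y)={4,6,7,8} D(V)={3,4,5,7} D(Z)={2,4,5,7,8}: Y {4,6,7,8}->{4}; V {3,4,5,7}->{3,4}; Z {2,4,5,7,8}->{7,8}
Constraint 3 (X != Y) on D(X)={2,3,5,6} D(Y)={4}: no change
Constraint 4 (X < Z) on D(X)={2,3,5,6} D(Z)={7,8}: no change
So after constraint 4: D(V) = {3,4}

Answer: {3,4}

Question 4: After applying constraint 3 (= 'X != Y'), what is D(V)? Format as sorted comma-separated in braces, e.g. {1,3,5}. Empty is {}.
Answer: {3,4}

Derivation:
Constraint 1 (X != V) on D(X)={2,3,5,6} D(V)={3,4,5,7}: no change
Constraint 2 (Y + V = Z) on D(Y)={4,6,7,8} D(V)={3,4,5,7} D(Z)={2,4,5,7,8}: Y {4,6,7,8}->{4}; V {3,4,5,7}->{3,4}; Z {2,4,5,7,8}->{7,8}
Constraint 3 (X != Y) on D(X)={2,3,5,6} D(Y)={4}: no change
So after constraint 3: D(V) = {3,4}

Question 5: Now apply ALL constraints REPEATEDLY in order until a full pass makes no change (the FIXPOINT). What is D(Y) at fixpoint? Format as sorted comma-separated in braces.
Answer: {4}

Derivation:
pass 0 (initial): D(Y)={4,6,7,8}
pass 1: V {3,4,5,7}->{3,4}; Y {4,6,7,8}->{4}; Z {2,4,5,7,8}->{7,8}
pass 2: no change
Fixpoint after 2 passes: D(Y) = {4}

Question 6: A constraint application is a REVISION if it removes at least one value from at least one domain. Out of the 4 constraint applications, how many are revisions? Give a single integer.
Answer: 1

Derivation:
Constraint 1 (X != V) on D(X)={2,3,5,6} D(V)={3,4,5,7}: no change => not a revision
Constraint 2 (Y + V = Z) on D(Y)={4,6,7,8} D(V)={3,4,5,7} D(Z)={2,4,5,7,8}: Y {4,6,7,8}->{4}; V {3,4,5,7}->{3,4}; Z {2,4,5,7,8}->{7,8} => REVISION
Constraint 3 (X != Y) on D(X)={2,3,5,6} D(Y)={4}: no change => not a revision
Constraint 4 (X < Z) on D(X)={2,3,5,6} D(Z)={7,8}: no change => not a revision
Total revisions = 1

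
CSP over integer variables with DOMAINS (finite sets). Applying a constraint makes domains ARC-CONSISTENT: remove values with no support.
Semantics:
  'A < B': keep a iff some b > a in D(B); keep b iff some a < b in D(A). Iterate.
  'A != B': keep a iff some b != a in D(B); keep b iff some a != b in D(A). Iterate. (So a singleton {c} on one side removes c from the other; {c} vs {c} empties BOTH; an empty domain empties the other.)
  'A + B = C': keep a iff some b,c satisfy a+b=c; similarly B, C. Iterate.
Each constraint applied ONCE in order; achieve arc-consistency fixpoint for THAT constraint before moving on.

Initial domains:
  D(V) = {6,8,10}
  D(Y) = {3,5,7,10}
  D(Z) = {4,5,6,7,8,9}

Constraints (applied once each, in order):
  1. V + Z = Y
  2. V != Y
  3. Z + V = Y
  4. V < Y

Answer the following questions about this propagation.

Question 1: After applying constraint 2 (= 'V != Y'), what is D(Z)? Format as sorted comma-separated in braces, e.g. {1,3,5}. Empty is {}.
Answer: {4}

Derivation:
Constraint 1 (V + Z = Y) on D(V)={6,8,10} D(Z)={4,5,6,7,8,9} D(Y)={3,5,7,10}: V {6,8,10}->{6}; Z {4,5,6,7,8,9}->{4}; Y {3,5,7,10}->{10}
Constraint 2 (V != Y) on D(V)={6} D(Y)={10}: no change
So after constraint 2: D(Z) = {4}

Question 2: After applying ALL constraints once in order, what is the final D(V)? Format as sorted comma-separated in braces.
Constraint 1 (V + Z = Y) on D(V)={6,8,10} D(Z)={4,5,6,7,8,9} D(Y)={3,5,7,10}: V {6,8,10}->{6}; Z {4,5,6,7,8,9}->{4}; Y {3,5,7,10}->{10}
Constraint 2 (V != Y) on D(V)={6} D(Y)={10}: no change
Constraint 3 (Z + V = Y) on D(Z)={4} D(V)={6} D(Y)={10}: no change
Constraint 4 (V < Y) on D(V)={6} D(Y)={10}: no change
So after all 4 constraints: D(V) = {6}

Answer: {6}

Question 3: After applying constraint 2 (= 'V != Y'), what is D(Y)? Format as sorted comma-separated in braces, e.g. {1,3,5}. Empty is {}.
Answer: {10}

Derivation:
Constraint 1 (V + Z = Y) on D(V)={6,8,10} D(Z)={4,5,6,7,8,9} D(Y)={3,5,7,10}: V {6,8,10}->{6}; Z {4,5,6,7,8,9}->{4}; Y {3,5,7,10}->{10}
Constraint 2 (V != Y) on D(V)={6} D(Y)={10}: no change
So after constraint 2: D(Y) = {10}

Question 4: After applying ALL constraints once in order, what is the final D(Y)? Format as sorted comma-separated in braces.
Constraint 1 (V + Z = Y) on D(V)={6,8,10} D(Z)={4,5,6,7,8,9} D(Y)={3,5,7,10}: V {6,8,10}->{6}; Z {4,5,6,7,8,9}->{4}; Y {3,5,7,10}->{10}
Constraint 2 (V != Y) on D(V)={6} D(Y)={10}: no change
Constraint 3 (Z + V = Y) on D(Z)={4} D(V)={6} D(Y)={10}: no change
Constraint 4 (V < Y) on D(V)={6} D(Y)={10}: no change
So after all 4 constraints: D(Y) = {10}

Answer: {10}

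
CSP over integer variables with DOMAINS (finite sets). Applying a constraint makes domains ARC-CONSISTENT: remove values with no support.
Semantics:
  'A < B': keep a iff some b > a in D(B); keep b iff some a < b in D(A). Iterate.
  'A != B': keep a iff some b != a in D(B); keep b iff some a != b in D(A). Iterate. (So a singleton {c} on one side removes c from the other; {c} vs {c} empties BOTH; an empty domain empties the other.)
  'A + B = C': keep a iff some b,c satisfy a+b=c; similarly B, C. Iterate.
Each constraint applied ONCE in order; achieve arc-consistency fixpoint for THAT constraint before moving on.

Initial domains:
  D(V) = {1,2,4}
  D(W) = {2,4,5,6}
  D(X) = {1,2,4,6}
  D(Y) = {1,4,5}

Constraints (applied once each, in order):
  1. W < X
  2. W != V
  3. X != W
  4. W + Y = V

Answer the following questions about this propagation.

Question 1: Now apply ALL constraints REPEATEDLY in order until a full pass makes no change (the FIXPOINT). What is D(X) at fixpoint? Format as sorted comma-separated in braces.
pass 0 (initial): D(X)={1,2,4,6}
pass 1: V {1,2,4}->{}; W {2,4,5,6}->{}; X {1,2,4,6}->{4,6}; Y {1,4,5}->{}
pass 2: X {4,6}->{}
pass 3: no change
Fixpoint after 3 passes: D(X) = {}

Answer: {}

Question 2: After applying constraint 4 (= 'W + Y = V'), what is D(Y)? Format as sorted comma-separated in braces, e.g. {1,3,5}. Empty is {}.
Answer: {}

Derivation:
Constraint 1 (W < X) on D(W)={2,4,5,6} D(X)={1,2,4,6}: W {2,4,5,6}->{2,4,5}; X {1,2,4,6}->{4,6}
Constraint 2 (W != V) on D(W)={2,4,5} D(V)={1,2,4}: no change
Constraint 3 (X != W) on D(X)={4,6} D(W)={2,4,5}: no change
Constraint 4 (W + Y = V) on D(W)={2,4,5} D(Y)={1,4,5} D(V)={1,2,4}: W {2,4,5}->{}; Y {1,4,5}->{}; V {1,2,4}->{}
So after constraint 4: D(Y) = {}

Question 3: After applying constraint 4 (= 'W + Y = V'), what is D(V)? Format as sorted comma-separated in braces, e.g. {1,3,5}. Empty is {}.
Answer: {}

Derivation:
Constraint 1 (W < X) on D(W)={2,4,5,6} D(X)={1,2,4,6}: W {2,4,5,6}->{2,4,5}; X {1,2,4,6}->{4,6}
Constraint 2 (W != V) on D(W)={2,4,5} D(V)={1,2,4}: no change
Constraint 3 (X != W) on D(X)={4,6} D(W)={2,4,5}: no change
Constraint 4 (W + Y = V) on D(W)={2,4,5} D(Y)={1,4,5} D(V)={1,2,4}: W {2,4,5}->{}; Y {1,4,5}->{}; V {1,2,4}->{}
So after constraint 4: D(V) = {}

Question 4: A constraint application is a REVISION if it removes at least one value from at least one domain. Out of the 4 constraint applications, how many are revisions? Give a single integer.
Constraint 1 (W < X) on D(W)={2,4,5,6} D(X)={1,2,4,6}: W {2,4,5,6}->{2,4,5}; X {1,2,4,6}->{4,6} => REVISION
Constraint 2 (W != V) on D(W)={2,4,5} D(V)={1,2,4}: no change => not a revision
Constraint 3 (X != W) on D(X)={4,6} D(W)={2,4,5}: no change => not a revision
Constraint 4 (W + Y = V) on D(W)={2,4,5} D(Y)={1,4,5} D(V)={1,2,4}: W {2,4,5}->{}; Y {1,4,5}->{}; V {1,2,4}->{} => REVISION
Total revisions = 2

Answer: 2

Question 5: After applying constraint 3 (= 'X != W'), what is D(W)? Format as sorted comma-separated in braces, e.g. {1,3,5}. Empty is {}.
Constraint 1 (W < X) on D(W)={2,4,5,6} D(X)={1,2,4,6}: W {2,4,5,6}->{2,4,5}; X {1,2,4,6}->{4,6}
Constraint 2 (W != V) on D(W)={2,4,5} D(V)={1,2,4}: no change
Constraint 3 (X != W) on D(X)={4,6} D(W)={2,4,5}: no change
So after constraint 3: D(W) = {2,4,5}

Answer: {2,4,5}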